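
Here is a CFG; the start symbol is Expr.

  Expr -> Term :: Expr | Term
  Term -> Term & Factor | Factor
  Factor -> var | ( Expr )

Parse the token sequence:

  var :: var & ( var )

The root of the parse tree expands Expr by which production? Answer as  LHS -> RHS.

[Expr [Term [Factor var]] :: [Expr [Term [Term [Factor var]] & [Factor ( [Expr [Term [Factor var]]] )]]]]

Expr -> Term :: Expr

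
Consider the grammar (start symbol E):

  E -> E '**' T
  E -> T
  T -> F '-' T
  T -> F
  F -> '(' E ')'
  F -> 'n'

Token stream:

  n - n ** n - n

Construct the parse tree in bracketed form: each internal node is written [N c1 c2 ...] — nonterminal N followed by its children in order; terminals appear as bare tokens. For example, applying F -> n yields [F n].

[E [E [T [F n] - [T [F n]]]] ** [T [F n] - [T [F n]]]]

E
E ** T
T ** T
F - T ** T
n - T ** T
n - F ** T
n - n ** T
n - n ** F - T
n - n ** n - T
n - n ** n - F
n - n ** n - n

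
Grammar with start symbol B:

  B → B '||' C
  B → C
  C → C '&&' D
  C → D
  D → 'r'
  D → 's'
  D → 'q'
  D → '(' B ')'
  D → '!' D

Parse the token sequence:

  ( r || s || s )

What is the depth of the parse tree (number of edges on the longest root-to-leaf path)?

[B [C [D ( [B [B [B [C [D r]]] || [C [D s]]] || [C [D s]]] )]]]

8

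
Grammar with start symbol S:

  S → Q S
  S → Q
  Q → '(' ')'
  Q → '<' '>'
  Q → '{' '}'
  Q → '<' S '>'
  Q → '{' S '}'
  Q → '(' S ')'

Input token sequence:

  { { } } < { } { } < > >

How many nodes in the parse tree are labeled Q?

[S [Q { [S [Q { }]] }] [S [Q < [S [Q { }] [S [Q { }] [S [Q < >]]]] >]]]

6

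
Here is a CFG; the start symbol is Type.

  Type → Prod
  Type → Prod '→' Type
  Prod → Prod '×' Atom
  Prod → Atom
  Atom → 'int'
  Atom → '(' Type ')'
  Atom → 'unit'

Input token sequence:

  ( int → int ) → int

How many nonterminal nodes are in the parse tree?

12

[Type [Prod [Atom ( [Type [Prod [Atom int]] → [Type [Prod [Atom int]]]] )]] → [Type [Prod [Atom int]]]]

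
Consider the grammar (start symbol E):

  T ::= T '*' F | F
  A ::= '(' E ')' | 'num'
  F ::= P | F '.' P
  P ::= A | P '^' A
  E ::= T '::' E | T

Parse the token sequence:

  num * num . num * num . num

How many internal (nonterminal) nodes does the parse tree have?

[E [T [T [T [F [P [A num]]]] * [F [F [P [A num]]] . [P [A num]]]] * [F [F [P [A num]]] . [P [A num]]]]]

19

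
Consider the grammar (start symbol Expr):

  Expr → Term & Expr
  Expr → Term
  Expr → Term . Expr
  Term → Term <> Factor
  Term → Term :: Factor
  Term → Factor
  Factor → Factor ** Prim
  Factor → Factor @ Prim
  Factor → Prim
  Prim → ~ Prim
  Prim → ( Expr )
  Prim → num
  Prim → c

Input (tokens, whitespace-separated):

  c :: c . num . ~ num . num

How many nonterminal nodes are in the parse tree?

[Expr [Term [Term [Factor [Prim c]]] :: [Factor [Prim c]]] . [Expr [Term [Factor [Prim num]]] . [Expr [Term [Factor [Prim ~ [Prim num]]]] . [Expr [Term [Factor [Prim num]]]]]]]

20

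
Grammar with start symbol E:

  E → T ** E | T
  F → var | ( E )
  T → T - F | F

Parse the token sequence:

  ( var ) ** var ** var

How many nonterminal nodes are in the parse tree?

12

[E [T [F ( [E [T [F var]]] )]] ** [E [T [F var]] ** [E [T [F var]]]]]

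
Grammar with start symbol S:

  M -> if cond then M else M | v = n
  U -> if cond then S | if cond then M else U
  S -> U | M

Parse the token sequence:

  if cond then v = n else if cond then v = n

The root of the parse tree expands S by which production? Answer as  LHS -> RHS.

[S [U if cond then [M v = n] else [U if cond then [S [M v = n]]]]]

S -> U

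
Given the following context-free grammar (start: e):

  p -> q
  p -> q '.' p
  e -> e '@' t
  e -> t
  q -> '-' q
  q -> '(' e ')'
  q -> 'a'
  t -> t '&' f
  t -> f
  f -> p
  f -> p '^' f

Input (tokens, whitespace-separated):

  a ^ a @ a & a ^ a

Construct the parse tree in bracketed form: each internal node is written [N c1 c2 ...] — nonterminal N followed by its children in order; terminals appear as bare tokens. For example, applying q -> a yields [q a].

e
e @ t
t @ t
f @ t
p ^ f @ t
q ^ f @ t
a ^ f @ t
a ^ p @ t
a ^ q @ t
a ^ a @ t
a ^ a @ t & f
a ^ a @ f & f
a ^ a @ p & f
a ^ a @ q & f
a ^ a @ a & f
a ^ a @ a & p ^ f
a ^ a @ a & q ^ f
a ^ a @ a & a ^ f
a ^ a @ a & a ^ p
a ^ a @ a & a ^ q
a ^ a @ a & a ^ a

[e [e [t [f [p [q a]] ^ [f [p [q a]]]]]] @ [t [t [f [p [q a]]]] & [f [p [q a]] ^ [f [p [q a]]]]]]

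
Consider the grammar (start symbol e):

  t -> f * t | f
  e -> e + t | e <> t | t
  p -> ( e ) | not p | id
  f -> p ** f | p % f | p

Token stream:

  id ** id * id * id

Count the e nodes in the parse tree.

1

[e [t [f [p id] ** [f [p id]]] * [t [f [p id]] * [t [f [p id]]]]]]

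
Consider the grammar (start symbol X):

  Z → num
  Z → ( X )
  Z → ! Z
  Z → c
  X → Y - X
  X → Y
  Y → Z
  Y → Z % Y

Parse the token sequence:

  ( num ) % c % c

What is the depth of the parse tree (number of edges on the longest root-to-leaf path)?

[X [Y [Z ( [X [Y [Z num]]] )] % [Y [Z c] % [Y [Z c]]]]]

6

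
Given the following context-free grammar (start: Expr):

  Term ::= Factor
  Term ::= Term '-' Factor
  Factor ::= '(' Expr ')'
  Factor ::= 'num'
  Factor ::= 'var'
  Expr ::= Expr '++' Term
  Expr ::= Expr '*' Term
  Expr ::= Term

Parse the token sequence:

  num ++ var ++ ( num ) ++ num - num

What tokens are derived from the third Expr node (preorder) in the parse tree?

num ++ var

[Expr [Expr [Expr [Expr [Term [Factor num]]] ++ [Term [Factor var]]] ++ [Term [Factor ( [Expr [Term [Factor num]]] )]]] ++ [Term [Term [Factor num]] - [Factor num]]]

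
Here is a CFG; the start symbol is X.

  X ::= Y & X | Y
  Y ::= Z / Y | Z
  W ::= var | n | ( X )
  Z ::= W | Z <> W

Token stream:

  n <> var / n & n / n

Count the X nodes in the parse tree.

2

[X [Y [Z [Z [W n]] <> [W var]] / [Y [Z [W n]]]] & [X [Y [Z [W n]] / [Y [Z [W n]]]]]]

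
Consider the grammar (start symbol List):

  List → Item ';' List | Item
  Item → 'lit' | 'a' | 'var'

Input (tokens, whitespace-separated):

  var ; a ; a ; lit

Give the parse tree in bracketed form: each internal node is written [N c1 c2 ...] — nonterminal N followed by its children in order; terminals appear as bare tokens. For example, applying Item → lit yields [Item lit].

[List [Item var] ; [List [Item a] ; [List [Item a] ; [List [Item lit]]]]]

List
Item ; List
var ; List
var ; Item ; List
var ; a ; List
var ; a ; Item ; List
var ; a ; a ; List
var ; a ; a ; Item
var ; a ; a ; lit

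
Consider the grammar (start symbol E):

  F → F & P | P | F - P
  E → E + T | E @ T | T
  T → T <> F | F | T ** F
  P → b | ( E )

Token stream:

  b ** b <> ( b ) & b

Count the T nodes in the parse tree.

[E [T [T [T [F [P b]]] ** [F [P b]]] <> [F [F [P ( [E [T [F [P b]]]] )]] & [P b]]]]

4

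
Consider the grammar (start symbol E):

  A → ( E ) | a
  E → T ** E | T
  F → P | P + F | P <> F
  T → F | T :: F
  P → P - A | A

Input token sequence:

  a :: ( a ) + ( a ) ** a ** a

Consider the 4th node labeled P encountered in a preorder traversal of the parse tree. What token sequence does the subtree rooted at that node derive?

( a )

[E [T [T [F [P [A a]]]] :: [F [P [A ( [E [T [F [P [A a]]]]] )]] + [F [P [A ( [E [T [F [P [A a]]]]] )]]]]] ** [E [T [F [P [A a]]]] ** [E [T [F [P [A a]]]]]]]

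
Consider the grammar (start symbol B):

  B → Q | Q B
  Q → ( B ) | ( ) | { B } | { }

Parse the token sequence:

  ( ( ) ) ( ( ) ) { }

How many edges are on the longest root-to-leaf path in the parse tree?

[B [Q ( [B [Q ( )]] )] [B [Q ( [B [Q ( )]] )] [B [Q { }]]]]

5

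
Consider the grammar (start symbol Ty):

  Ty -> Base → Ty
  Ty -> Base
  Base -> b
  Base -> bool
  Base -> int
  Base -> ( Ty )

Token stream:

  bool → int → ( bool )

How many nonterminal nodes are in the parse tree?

[Ty [Base bool] → [Ty [Base int] → [Ty [Base ( [Ty [Base bool]] )]]]]

8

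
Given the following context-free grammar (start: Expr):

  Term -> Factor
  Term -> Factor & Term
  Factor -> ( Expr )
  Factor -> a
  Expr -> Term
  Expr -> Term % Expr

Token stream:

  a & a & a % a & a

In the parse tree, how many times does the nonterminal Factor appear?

[Expr [Term [Factor a] & [Term [Factor a] & [Term [Factor a]]]] % [Expr [Term [Factor a] & [Term [Factor a]]]]]

5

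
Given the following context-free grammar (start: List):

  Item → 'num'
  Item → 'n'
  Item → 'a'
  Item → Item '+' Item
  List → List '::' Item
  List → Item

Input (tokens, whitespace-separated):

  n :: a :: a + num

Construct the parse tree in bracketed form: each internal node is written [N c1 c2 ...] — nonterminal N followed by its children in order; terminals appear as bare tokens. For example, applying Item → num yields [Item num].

[List [List [List [Item n]] :: [Item a]] :: [Item [Item a] + [Item num]]]

List
List :: Item
List :: Item :: Item
Item :: Item :: Item
n :: Item :: Item
n :: a :: Item
n :: a :: Item + Item
n :: a :: a + Item
n :: a :: a + num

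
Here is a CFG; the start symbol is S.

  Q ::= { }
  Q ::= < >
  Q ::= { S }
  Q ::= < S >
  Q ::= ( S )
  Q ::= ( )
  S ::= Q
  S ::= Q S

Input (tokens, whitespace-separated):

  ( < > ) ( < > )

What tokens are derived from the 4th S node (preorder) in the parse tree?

[S [Q ( [S [Q < >]] )] [S [Q ( [S [Q < >]] )]]]

< >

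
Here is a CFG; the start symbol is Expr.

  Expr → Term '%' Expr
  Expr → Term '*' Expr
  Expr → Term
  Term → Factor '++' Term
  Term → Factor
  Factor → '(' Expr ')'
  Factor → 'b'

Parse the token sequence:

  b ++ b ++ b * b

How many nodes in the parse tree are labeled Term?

[Expr [Term [Factor b] ++ [Term [Factor b] ++ [Term [Factor b]]]] * [Expr [Term [Factor b]]]]

4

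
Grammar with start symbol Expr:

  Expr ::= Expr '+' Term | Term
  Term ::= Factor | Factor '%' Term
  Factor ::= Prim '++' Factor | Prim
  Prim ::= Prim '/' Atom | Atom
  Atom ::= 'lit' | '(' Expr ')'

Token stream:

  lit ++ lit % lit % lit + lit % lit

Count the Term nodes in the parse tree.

5

[Expr [Expr [Term [Factor [Prim [Atom lit]] ++ [Factor [Prim [Atom lit]]]] % [Term [Factor [Prim [Atom lit]]] % [Term [Factor [Prim [Atom lit]]]]]]] + [Term [Factor [Prim [Atom lit]]] % [Term [Factor [Prim [Atom lit]]]]]]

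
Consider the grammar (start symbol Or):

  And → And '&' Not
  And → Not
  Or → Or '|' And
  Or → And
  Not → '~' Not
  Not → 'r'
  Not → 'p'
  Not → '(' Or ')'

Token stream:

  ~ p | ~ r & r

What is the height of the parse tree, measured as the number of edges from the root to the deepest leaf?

5

[Or [Or [And [Not ~ [Not p]]]] | [And [And [Not ~ [Not r]]] & [Not r]]]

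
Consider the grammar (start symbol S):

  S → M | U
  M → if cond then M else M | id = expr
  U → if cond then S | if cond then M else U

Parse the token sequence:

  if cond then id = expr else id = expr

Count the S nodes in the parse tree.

1

[S [M if cond then [M id = expr] else [M id = expr]]]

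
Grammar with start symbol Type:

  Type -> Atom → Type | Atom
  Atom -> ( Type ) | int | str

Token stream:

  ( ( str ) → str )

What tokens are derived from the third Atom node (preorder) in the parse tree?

str

[Type [Atom ( [Type [Atom ( [Type [Atom str]] )] → [Type [Atom str]]] )]]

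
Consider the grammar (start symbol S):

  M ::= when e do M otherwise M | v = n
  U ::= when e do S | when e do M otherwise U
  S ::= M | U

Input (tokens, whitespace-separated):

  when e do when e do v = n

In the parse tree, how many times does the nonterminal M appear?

[S [U when e do [S [U when e do [S [M v = n]]]]]]

1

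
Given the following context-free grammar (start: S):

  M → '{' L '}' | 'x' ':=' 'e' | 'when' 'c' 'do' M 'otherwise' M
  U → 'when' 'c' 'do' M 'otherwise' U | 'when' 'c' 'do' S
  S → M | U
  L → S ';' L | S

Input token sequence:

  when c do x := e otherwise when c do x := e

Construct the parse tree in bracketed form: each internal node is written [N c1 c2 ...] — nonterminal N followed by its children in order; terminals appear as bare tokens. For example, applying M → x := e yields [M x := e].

S
U
when c do M otherwise U
when c do x := e otherwise U
when c do x := e otherwise when c do S
when c do x := e otherwise when c do M
when c do x := e otherwise when c do x := e

[S [U when c do [M x := e] otherwise [U when c do [S [M x := e]]]]]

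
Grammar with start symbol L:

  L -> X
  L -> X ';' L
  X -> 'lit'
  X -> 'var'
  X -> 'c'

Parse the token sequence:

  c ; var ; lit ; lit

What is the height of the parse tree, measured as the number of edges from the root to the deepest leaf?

5

[L [X c] ; [L [X var] ; [L [X lit] ; [L [X lit]]]]]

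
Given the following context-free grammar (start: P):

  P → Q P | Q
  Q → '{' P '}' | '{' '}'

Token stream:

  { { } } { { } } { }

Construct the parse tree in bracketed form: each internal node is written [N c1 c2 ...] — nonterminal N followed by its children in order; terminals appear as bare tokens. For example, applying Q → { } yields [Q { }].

[P [Q { [P [Q { }]] }] [P [Q { [P [Q { }]] }] [P [Q { }]]]]

P
Q P
{ P } P
{ Q } P
{ { } } P
{ { } } Q P
{ { } } { P } P
{ { } } { Q } P
{ { } } { { } } P
{ { } } { { } } Q
{ { } } { { } } { }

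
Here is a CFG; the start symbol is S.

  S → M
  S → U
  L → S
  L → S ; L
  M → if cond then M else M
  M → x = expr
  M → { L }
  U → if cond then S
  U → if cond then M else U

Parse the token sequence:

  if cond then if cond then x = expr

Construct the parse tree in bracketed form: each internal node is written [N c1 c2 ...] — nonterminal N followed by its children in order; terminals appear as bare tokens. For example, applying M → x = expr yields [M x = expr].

S
U
if cond then S
if cond then U
if cond then if cond then S
if cond then if cond then M
if cond then if cond then x = expr

[S [U if cond then [S [U if cond then [S [M x = expr]]]]]]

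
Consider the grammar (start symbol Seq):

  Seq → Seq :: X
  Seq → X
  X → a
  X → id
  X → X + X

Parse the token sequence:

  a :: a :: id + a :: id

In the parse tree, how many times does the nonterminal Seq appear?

[Seq [Seq [Seq [Seq [X a]] :: [X a]] :: [X [X id] + [X a]]] :: [X id]]

4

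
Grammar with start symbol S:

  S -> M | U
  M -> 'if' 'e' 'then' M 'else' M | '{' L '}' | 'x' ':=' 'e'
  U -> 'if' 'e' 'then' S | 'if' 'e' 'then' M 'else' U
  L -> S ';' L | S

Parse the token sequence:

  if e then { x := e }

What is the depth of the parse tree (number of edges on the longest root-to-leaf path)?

[S [U if e then [S [M { [L [S [M x := e]]] }]]]]

7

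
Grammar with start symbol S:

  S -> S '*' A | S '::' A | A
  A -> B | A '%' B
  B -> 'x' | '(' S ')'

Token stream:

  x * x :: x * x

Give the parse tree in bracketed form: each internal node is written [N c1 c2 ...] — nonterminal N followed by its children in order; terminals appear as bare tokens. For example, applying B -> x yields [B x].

[S [S [S [S [A [B x]]] * [A [B x]]] :: [A [B x]]] * [A [B x]]]

S
S * A
S :: A * A
S * A :: A * A
A * A :: A * A
B * A :: A * A
x * A :: A * A
x * B :: A * A
x * x :: A * A
x * x :: B * A
x * x :: x * A
x * x :: x * B
x * x :: x * x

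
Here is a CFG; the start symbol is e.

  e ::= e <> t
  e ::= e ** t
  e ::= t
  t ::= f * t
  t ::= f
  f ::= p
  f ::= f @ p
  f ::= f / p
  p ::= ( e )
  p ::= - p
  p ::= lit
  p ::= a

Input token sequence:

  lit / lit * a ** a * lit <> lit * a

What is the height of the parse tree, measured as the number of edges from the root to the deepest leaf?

7

[e [e [e [t [f [f [p lit]] / [p lit]] * [t [f [p a]]]]] ** [t [f [p a]] * [t [f [p lit]]]]] <> [t [f [p lit]] * [t [f [p a]]]]]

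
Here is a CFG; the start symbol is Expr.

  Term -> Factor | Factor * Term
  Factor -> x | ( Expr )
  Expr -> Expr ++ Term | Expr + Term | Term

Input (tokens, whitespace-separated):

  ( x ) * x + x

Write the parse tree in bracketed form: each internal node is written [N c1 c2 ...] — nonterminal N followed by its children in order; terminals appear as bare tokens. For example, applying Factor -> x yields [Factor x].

[Expr [Expr [Term [Factor ( [Expr [Term [Factor x]]] )] * [Term [Factor x]]]] + [Term [Factor x]]]

Expr
Expr + Term
Term + Term
Factor * Term + Term
( Expr ) * Term + Term
( Term ) * Term + Term
( Factor ) * Term + Term
( x ) * Term + Term
( x ) * Factor + Term
( x ) * x + Term
( x ) * x + Factor
( x ) * x + x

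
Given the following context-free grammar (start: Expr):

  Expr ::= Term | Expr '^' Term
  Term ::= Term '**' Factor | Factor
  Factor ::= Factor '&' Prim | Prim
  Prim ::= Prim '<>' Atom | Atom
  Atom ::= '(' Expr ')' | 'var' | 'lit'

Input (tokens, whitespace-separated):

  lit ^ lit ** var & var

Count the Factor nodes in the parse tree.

4

[Expr [Expr [Term [Factor [Prim [Atom lit]]]]] ^ [Term [Term [Factor [Prim [Atom lit]]]] ** [Factor [Factor [Prim [Atom var]]] & [Prim [Atom var]]]]]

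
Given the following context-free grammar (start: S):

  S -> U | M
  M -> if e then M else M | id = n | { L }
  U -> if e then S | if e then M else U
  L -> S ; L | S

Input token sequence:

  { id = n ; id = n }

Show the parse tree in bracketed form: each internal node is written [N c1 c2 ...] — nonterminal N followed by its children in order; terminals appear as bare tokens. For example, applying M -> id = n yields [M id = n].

S
M
{ L }
{ S ; L }
{ M ; L }
{ id = n ; L }
{ id = n ; S }
{ id = n ; M }
{ id = n ; id = n }

[S [M { [L [S [M id = n]] ; [L [S [M id = n]]]] }]]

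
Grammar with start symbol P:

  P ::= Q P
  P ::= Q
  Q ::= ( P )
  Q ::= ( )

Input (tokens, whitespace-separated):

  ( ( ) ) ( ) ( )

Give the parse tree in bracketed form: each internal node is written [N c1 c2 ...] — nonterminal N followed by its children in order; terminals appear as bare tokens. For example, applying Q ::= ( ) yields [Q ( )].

P
Q P
( P ) P
( Q ) P
( ( ) ) P
( ( ) ) Q P
( ( ) ) ( ) P
( ( ) ) ( ) Q
( ( ) ) ( ) ( )

[P [Q ( [P [Q ( )]] )] [P [Q ( )] [P [Q ( )]]]]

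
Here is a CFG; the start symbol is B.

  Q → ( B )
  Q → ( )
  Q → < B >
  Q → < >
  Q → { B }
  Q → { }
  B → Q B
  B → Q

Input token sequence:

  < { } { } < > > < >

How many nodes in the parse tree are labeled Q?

5

[B [Q < [B [Q { }] [B [Q { }] [B [Q < >]]]] >] [B [Q < >]]]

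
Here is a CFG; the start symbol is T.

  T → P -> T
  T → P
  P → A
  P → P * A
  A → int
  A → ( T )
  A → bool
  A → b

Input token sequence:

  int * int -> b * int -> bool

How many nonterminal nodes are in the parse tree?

13

[T [P [P [A int]] * [A int]] -> [T [P [P [A b]] * [A int]] -> [T [P [A bool]]]]]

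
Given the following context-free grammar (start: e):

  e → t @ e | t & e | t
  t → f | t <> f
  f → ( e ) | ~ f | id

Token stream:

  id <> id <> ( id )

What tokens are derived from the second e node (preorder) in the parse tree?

id

[e [t [t [t [f id]] <> [f id]] <> [f ( [e [t [f id]]] )]]]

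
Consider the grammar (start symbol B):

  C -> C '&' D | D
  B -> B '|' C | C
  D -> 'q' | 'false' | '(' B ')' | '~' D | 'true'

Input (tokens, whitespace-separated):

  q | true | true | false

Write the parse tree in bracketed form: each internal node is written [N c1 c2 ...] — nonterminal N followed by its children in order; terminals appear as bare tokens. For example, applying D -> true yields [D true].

[B [B [B [B [C [D q]]] | [C [D true]]] | [C [D true]]] | [C [D false]]]

B
B | C
B | C | C
B | C | C | C
C | C | C | C
D | C | C | C
q | C | C | C
q | D | C | C
q | true | C | C
q | true | D | C
q | true | true | C
q | true | true | D
q | true | true | false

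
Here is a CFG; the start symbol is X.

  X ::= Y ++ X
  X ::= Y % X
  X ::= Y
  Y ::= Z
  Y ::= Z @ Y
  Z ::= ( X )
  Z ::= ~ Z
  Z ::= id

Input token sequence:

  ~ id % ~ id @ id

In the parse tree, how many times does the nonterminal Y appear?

3

[X [Y [Z ~ [Z id]]] % [X [Y [Z ~ [Z id]] @ [Y [Z id]]]]]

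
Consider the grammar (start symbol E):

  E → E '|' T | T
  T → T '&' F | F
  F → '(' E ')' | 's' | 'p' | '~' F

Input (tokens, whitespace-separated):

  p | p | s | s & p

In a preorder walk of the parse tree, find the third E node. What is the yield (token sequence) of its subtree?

p | p

[E [E [E [E [T [F p]]] | [T [F p]]] | [T [F s]]] | [T [T [F s]] & [F p]]]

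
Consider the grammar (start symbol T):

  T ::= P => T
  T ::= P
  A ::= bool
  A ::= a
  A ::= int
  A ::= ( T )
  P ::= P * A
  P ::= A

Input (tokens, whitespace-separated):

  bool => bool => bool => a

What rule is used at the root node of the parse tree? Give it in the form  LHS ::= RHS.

[T [P [A bool]] => [T [P [A bool]] => [T [P [A bool]] => [T [P [A a]]]]]]

T ::= P => T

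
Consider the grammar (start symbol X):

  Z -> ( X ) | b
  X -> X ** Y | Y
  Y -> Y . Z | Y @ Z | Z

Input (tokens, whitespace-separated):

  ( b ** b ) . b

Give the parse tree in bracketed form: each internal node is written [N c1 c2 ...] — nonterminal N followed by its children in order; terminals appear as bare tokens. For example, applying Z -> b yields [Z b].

[X [Y [Y [Z ( [X [X [Y [Z b]]] ** [Y [Z b]]] )]] . [Z b]]]

X
Y
Y . Z
Z . Z
( X ) . Z
( X ** Y ) . Z
( Y ** Y ) . Z
( Z ** Y ) . Z
( b ** Y ) . Z
( b ** Z ) . Z
( b ** b ) . Z
( b ** b ) . b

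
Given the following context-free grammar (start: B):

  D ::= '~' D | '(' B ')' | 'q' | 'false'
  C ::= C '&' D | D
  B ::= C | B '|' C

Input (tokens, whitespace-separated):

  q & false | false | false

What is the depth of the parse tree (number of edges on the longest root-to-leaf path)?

[B [B [B [C [C [D q]] & [D false]]] | [C [D false]]] | [C [D false]]]

6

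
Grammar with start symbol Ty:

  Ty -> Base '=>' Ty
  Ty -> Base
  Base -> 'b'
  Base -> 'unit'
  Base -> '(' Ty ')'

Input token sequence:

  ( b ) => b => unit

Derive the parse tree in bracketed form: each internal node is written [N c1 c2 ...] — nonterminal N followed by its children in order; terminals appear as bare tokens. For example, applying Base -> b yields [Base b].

[Ty [Base ( [Ty [Base b]] )] => [Ty [Base b] => [Ty [Base unit]]]]

Ty
Base => Ty
( Ty ) => Ty
( Base ) => Ty
( b ) => Ty
( b ) => Base => Ty
( b ) => b => Ty
( b ) => b => Base
( b ) => b => unit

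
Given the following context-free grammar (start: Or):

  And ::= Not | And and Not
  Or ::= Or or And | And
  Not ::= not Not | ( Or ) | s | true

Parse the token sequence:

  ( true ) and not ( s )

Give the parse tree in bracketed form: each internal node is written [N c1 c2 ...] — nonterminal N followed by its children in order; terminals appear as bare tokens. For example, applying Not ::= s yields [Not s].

[Or [And [And [Not ( [Or [And [Not true]]] )]] and [Not not [Not ( [Or [And [Not s]]] )]]]]

Or
And
And and Not
Not and Not
( Or ) and Not
( And ) and Not
( Not ) and Not
( true ) and Not
( true ) and not Not
( true ) and not ( Or )
( true ) and not ( And )
( true ) and not ( Not )
( true ) and not ( s )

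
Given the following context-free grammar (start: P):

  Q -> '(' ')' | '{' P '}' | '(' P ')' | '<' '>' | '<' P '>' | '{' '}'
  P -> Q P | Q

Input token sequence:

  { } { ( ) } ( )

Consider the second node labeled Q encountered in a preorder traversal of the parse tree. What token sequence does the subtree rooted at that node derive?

[P [Q { }] [P [Q { [P [Q ( )]] }] [P [Q ( )]]]]

{ ( ) }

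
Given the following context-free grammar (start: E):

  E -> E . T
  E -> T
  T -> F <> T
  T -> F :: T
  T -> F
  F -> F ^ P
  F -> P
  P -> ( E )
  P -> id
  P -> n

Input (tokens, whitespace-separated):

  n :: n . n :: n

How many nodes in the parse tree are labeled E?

2

[E [E [T [F [P n]] :: [T [F [P n]]]]] . [T [F [P n]] :: [T [F [P n]]]]]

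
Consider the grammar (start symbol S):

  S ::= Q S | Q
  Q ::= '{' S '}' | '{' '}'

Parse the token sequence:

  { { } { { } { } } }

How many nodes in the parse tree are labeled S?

[S [Q { [S [Q { }] [S [Q { [S [Q { }] [S [Q { }]]] }]]] }]]

5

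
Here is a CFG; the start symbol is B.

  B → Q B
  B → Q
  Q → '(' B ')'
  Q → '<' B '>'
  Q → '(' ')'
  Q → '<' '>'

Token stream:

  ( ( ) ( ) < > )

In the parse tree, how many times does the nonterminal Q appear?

4

[B [Q ( [B [Q ( )] [B [Q ( )] [B [Q < >]]]] )]]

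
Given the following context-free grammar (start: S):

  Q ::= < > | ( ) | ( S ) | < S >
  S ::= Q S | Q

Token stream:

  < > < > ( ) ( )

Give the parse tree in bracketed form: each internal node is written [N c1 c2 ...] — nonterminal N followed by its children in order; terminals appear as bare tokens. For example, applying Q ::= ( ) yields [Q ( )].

[S [Q < >] [S [Q < >] [S [Q ( )] [S [Q ( )]]]]]

S
Q S
< > S
< > Q S
< > < > S
< > < > Q S
< > < > ( ) S
< > < > ( ) Q
< > < > ( ) ( )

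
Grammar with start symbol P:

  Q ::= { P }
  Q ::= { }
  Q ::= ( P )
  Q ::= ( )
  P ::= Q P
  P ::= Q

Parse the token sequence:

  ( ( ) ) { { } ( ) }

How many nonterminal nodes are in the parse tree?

10

[P [Q ( [P [Q ( )]] )] [P [Q { [P [Q { }] [P [Q ( )]]] }]]]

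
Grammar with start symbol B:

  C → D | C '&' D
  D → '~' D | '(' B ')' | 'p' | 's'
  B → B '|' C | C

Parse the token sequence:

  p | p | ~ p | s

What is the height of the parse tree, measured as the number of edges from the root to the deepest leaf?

6

[B [B [B [B [C [D p]]] | [C [D p]]] | [C [D ~ [D p]]]] | [C [D s]]]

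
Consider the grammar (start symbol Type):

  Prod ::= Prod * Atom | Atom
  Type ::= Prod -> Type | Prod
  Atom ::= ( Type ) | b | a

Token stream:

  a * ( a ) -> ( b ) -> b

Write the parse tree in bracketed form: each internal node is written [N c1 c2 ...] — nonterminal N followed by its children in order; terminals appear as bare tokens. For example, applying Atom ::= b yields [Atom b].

Type
Prod -> Type
Prod * Atom -> Type
Atom * Atom -> Type
a * Atom -> Type
a * ( Type ) -> Type
a * ( Prod ) -> Type
a * ( Atom ) -> Type
a * ( a ) -> Type
a * ( a ) -> Prod -> Type
a * ( a ) -> Atom -> Type
a * ( a ) -> ( Type ) -> Type
a * ( a ) -> ( Prod ) -> Type
a * ( a ) -> ( Atom ) -> Type
a * ( a ) -> ( b ) -> Type
a * ( a ) -> ( b ) -> Prod
a * ( a ) -> ( b ) -> Atom
a * ( a ) -> ( b ) -> b

[Type [Prod [Prod [Atom a]] * [Atom ( [Type [Prod [Atom a]]] )]] -> [Type [Prod [Atom ( [Type [Prod [Atom b]]] )]] -> [Type [Prod [Atom b]]]]]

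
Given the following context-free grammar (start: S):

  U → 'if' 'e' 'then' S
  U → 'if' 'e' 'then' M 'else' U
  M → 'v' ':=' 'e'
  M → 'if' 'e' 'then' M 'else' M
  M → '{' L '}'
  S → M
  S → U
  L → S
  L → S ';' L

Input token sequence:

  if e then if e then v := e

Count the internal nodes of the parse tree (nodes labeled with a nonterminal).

[S [U if e then [S [U if e then [S [M v := e]]]]]]

6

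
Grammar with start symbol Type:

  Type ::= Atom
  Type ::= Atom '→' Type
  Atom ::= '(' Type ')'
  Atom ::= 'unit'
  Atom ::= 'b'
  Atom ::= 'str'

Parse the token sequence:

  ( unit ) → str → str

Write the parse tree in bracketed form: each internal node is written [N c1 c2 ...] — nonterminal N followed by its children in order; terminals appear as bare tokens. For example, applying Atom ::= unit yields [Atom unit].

[Type [Atom ( [Type [Atom unit]] )] → [Type [Atom str] → [Type [Atom str]]]]

Type
Atom → Type
( Type ) → Type
( Atom ) → Type
( unit ) → Type
( unit ) → Atom → Type
( unit ) → str → Type
( unit ) → str → Atom
( unit ) → str → str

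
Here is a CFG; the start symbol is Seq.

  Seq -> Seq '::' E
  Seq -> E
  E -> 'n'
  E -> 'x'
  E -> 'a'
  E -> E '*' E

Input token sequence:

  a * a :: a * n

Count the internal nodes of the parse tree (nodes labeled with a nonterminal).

[Seq [Seq [E [E a] * [E a]]] :: [E [E a] * [E n]]]

8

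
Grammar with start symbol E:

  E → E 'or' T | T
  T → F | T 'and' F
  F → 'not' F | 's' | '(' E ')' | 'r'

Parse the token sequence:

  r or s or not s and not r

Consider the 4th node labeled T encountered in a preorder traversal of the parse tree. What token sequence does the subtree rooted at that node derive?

not s

[E [E [E [T [F r]]] or [T [F s]]] or [T [T [F not [F s]]] and [F not [F r]]]]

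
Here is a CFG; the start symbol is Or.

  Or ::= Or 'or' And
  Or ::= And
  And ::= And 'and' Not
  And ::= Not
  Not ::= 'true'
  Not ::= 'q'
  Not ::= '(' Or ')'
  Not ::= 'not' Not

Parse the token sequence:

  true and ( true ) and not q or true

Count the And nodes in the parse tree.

5

[Or [Or [And [And [And [Not true]] and [Not ( [Or [And [Not true]]] )]] and [Not not [Not q]]]] or [And [Not true]]]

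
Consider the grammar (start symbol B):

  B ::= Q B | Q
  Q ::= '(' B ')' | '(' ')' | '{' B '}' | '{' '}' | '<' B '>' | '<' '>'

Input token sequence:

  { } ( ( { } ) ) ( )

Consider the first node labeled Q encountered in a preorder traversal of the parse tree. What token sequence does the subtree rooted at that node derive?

[B [Q { }] [B [Q ( [B [Q ( [B [Q { }]] )]] )] [B [Q ( )]]]]

{ }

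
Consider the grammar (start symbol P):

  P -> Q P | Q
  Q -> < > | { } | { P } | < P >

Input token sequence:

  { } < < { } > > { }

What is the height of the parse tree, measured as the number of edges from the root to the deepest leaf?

[P [Q { }] [P [Q < [P [Q < [P [Q { }]] >]] >] [P [Q { }]]]]

7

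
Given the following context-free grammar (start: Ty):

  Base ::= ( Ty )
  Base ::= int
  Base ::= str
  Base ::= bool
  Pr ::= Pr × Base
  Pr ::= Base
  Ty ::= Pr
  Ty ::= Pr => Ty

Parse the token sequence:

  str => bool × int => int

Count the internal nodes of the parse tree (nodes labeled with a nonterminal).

[Ty [Pr [Base str]] => [Ty [Pr [Pr [Base bool]] × [Base int]] => [Ty [Pr [Base int]]]]]

11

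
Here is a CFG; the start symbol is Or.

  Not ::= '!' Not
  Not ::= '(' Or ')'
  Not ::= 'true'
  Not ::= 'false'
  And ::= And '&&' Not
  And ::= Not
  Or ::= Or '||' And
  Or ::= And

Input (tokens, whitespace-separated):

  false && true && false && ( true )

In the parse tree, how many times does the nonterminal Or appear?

2

[Or [And [And [And [And [Not false]] && [Not true]] && [Not false]] && [Not ( [Or [And [Not true]]] )]]]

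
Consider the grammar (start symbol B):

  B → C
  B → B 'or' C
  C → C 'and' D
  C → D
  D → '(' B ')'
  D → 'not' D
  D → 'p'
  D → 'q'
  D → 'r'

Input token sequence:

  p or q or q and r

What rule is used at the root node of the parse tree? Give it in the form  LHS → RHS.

[B [B [B [C [D p]]] or [C [D q]]] or [C [C [D q]] and [D r]]]

B → B 'or' C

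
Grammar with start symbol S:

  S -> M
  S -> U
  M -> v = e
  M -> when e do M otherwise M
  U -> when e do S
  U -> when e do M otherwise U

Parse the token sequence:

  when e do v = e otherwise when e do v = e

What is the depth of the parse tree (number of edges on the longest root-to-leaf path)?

5

[S [U when e do [M v = e] otherwise [U when e do [S [M v = e]]]]]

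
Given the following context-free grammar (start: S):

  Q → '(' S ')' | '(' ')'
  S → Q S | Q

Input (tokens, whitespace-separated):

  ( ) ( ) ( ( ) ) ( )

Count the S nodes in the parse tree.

5

[S [Q ( )] [S [Q ( )] [S [Q ( [S [Q ( )]] )] [S [Q ( )]]]]]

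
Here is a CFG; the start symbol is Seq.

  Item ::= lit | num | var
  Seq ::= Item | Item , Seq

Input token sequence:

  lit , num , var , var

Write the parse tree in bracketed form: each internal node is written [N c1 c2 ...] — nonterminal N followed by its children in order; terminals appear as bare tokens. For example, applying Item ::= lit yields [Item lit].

Seq
Item , Seq
lit , Seq
lit , Item , Seq
lit , num , Seq
lit , num , Item , Seq
lit , num , var , Seq
lit , num , var , Item
lit , num , var , var

[Seq [Item lit] , [Seq [Item num] , [Seq [Item var] , [Seq [Item var]]]]]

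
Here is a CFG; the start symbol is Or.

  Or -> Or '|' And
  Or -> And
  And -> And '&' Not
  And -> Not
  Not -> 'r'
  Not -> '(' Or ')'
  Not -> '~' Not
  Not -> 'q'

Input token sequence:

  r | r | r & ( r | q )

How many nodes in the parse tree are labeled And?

[Or [Or [Or [And [Not r]]] | [And [Not r]]] | [And [And [Not r]] & [Not ( [Or [Or [And [Not r]]] | [And [Not q]]] )]]]

6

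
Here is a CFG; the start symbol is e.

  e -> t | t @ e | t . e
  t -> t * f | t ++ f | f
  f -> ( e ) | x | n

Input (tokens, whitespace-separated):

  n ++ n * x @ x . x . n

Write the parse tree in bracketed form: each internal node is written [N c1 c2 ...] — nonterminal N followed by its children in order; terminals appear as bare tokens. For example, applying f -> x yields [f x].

[e [t [t [t [f n]] ++ [f n]] * [f x]] @ [e [t [f x]] . [e [t [f x]] . [e [t [f n]]]]]]

e
t @ e
t * f @ e
t ++ f * f @ e
f ++ f * f @ e
n ++ f * f @ e
n ++ n * f @ e
n ++ n * x @ e
n ++ n * x @ t . e
n ++ n * x @ f . e
n ++ n * x @ x . e
n ++ n * x @ x . t . e
n ++ n * x @ x . f . e
n ++ n * x @ x . x . e
n ++ n * x @ x . x . t
n ++ n * x @ x . x . f
n ++ n * x @ x . x . n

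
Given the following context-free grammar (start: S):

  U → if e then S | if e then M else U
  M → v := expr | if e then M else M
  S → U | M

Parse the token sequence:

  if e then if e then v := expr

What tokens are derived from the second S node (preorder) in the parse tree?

[S [U if e then [S [U if e then [S [M v := expr]]]]]]

if e then v := expr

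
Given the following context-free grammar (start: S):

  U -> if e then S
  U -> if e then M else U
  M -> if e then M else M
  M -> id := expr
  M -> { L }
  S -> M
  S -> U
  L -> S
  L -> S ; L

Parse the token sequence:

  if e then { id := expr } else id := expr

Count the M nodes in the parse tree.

4

[S [M if e then [M { [L [S [M id := expr]]] }] else [M id := expr]]]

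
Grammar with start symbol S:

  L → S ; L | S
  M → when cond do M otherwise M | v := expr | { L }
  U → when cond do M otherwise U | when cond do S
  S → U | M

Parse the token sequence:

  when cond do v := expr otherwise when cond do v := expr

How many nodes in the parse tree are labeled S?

2

[S [U when cond do [M v := expr] otherwise [U when cond do [S [M v := expr]]]]]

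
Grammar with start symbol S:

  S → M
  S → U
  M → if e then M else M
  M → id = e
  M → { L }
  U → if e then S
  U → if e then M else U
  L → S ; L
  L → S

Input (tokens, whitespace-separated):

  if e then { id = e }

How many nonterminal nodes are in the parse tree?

7

[S [U if e then [S [M { [L [S [M id = e]]] }]]]]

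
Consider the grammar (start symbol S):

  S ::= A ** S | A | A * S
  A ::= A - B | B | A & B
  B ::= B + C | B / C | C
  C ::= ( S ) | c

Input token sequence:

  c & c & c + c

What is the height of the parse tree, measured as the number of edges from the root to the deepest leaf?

6

[S [A [A [A [B [C c]]] & [B [C c]]] & [B [B [C c]] + [C c]]]]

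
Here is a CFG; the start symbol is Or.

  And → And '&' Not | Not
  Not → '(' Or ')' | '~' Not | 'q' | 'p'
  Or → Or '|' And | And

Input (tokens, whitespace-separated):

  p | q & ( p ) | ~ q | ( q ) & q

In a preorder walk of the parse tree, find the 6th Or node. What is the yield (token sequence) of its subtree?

q

[Or [Or [Or [Or [And [Not p]]] | [And [And [Not q]] & [Not ( [Or [And [Not p]]] )]]] | [And [Not ~ [Not q]]]] | [And [And [Not ( [Or [And [Not q]]] )]] & [Not q]]]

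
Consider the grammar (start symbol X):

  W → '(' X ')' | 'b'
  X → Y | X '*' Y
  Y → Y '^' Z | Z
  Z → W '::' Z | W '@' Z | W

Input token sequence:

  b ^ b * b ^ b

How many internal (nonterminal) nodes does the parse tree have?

[X [X [Y [Y [Z [W b]]] ^ [Z [W b]]]] * [Y [Y [Z [W b]]] ^ [Z [W b]]]]

14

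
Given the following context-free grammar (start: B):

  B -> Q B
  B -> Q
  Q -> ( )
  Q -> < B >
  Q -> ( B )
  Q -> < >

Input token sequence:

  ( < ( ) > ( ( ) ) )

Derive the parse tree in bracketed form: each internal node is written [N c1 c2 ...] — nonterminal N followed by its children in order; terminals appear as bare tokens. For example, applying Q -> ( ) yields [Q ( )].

[B [Q ( [B [Q < [B [Q ( )]] >] [B [Q ( [B [Q ( )]] )]]] )]]

B
Q
( B )
( Q B )
( < B > B )
( < Q > B )
( < ( ) > B )
( < ( ) > Q )
( < ( ) > ( B ) )
( < ( ) > ( Q ) )
( < ( ) > ( ( ) ) )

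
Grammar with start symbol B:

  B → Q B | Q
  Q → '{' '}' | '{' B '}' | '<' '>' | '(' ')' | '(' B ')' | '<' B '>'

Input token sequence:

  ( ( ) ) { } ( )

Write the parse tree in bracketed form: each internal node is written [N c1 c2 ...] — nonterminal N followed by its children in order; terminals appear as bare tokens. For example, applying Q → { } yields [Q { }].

B
Q B
( B ) B
( Q ) B
( ( ) ) B
( ( ) ) Q B
( ( ) ) { } B
( ( ) ) { } Q
( ( ) ) { } ( )

[B [Q ( [B [Q ( )]] )] [B [Q { }] [B [Q ( )]]]]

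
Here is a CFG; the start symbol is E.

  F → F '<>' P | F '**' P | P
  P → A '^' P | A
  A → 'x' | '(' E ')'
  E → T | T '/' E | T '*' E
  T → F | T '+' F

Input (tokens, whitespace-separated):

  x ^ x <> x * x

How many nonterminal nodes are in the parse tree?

15

[E [T [F [F [P [A x] ^ [P [A x]]]] <> [P [A x]]]] * [E [T [F [P [A x]]]]]]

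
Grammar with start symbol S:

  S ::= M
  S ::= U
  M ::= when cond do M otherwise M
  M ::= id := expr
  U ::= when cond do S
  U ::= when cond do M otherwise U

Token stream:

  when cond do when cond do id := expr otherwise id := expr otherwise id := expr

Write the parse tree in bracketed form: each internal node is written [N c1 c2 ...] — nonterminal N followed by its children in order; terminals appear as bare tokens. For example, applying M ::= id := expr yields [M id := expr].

[S [M when cond do [M when cond do [M id := expr] otherwise [M id := expr]] otherwise [M id := expr]]]

S
M
when cond do M otherwise M
when cond do when cond do M otherwise M otherwise M
when cond do when cond do id := expr otherwise M otherwise M
when cond do when cond do id := expr otherwise id := expr otherwise M
when cond do when cond do id := expr otherwise id := expr otherwise id := expr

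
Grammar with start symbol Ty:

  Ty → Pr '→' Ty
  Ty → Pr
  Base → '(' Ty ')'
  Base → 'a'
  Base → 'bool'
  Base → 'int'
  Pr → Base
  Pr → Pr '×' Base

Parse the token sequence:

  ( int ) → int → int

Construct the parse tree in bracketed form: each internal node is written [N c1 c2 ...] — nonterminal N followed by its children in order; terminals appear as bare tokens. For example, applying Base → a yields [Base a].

Ty
Pr → Ty
Base → Ty
( Ty ) → Ty
( Pr ) → Ty
( Base ) → Ty
( int ) → Ty
( int ) → Pr → Ty
( int ) → Base → Ty
( int ) → int → Ty
( int ) → int → Pr
( int ) → int → Base
( int ) → int → int

[Ty [Pr [Base ( [Ty [Pr [Base int]]] )]] → [Ty [Pr [Base int]] → [Ty [Pr [Base int]]]]]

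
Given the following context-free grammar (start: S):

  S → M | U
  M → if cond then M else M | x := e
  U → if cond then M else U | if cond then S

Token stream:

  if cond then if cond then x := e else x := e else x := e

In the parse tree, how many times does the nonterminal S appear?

[S [M if cond then [M if cond then [M x := e] else [M x := e]] else [M x := e]]]

1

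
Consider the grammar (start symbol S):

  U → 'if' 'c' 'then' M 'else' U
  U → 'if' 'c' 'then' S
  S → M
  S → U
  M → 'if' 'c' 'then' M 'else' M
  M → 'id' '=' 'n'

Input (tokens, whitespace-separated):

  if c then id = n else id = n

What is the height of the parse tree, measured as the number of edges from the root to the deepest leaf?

[S [M if c then [M id = n] else [M id = n]]]

3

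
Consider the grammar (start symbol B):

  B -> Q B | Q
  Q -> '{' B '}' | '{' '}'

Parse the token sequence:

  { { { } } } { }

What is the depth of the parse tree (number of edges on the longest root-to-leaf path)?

6

[B [Q { [B [Q { [B [Q { }]] }]] }] [B [Q { }]]]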